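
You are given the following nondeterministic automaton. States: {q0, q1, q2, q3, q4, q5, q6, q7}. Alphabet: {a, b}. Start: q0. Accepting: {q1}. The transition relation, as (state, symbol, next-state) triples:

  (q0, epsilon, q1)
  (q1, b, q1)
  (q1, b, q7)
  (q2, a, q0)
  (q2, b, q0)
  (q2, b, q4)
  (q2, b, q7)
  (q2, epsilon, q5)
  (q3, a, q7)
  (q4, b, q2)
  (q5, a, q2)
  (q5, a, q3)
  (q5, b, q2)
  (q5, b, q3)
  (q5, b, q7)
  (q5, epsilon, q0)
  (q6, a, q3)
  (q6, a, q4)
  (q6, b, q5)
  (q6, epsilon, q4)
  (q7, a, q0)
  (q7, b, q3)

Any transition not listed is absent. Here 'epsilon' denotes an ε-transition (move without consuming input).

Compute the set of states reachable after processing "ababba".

Start: ε-closure({q0}) = {q0, q1}.
Read 'a': {q0, q1} → ∅.
The set is empty and remains empty for the remaining 5 symbols.

∅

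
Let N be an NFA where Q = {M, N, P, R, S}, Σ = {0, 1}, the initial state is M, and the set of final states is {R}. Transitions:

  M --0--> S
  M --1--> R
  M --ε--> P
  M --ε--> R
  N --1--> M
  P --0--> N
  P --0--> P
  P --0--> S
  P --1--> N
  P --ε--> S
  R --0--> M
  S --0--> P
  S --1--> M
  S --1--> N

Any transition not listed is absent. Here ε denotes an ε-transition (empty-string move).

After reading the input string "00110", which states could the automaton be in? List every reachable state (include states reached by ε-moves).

Start: ε-closure({M}) = {M, P, R, S}.
Read '0': M→{S}, P→{N, P, S}, R→{M}, S→{P}; union {M, N, P, S}; ε-closure = {M, N, P, R, S}.
Read '0': M→{S}, N→∅, P→{N, P, S}, R→{M}, S→{P}; union {M, N, P, S}; ε-closure = {M, N, P, R, S}.
Read '1': M→{R}, N→{M}, P→{N}, R→∅, S→{M, N}; union {M, N, R}; ε-closure = {M, N, P, R, S}.
Read '1': M→{R}, N→{M}, P→{N}, R→∅, S→{M, N}; union {M, N, R}; ε-closure = {M, N, P, R, S}.
Read '0': M→{S}, N→∅, P→{N, P, S}, R→{M}, S→{P}; union {M, N, P, S}; ε-closure = {M, N, P, R, S}.

{M, N, P, R, S}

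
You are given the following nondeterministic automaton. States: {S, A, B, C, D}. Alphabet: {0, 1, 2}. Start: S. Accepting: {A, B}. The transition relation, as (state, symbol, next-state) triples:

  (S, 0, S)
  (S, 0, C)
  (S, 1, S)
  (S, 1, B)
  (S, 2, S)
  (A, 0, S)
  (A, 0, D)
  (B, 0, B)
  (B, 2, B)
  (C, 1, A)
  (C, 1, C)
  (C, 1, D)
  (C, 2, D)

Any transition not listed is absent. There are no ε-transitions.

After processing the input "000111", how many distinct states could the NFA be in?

5

Start in {S}.
Read '0': S→{S, C}; now {S, C}.
Read '0': S→{S, C}, C→∅; now {S, C}.
Read '0': S→{S, C}, C→∅; now {S, C}.
Read '1': S→{S, B}, C→{A, C, D}; now {S, A, B, C, D}.
Read '1': S→{S, B}, A→∅, B→∅, C→{A, C, D}, D→∅; now {S, A, B, C, D}.
Read '1': S→{S, B}, A→∅, B→∅, C→{A, C, D}, D→∅; now {S, A, B, C, D}.
That set has 5 states.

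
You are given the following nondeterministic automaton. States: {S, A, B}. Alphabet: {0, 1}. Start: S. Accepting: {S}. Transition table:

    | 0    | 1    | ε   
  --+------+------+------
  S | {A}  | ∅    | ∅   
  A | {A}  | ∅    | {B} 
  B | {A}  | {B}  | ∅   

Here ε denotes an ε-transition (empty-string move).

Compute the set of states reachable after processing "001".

Start in {S}.
Read '0': {S} → {A, B}.
Read '0': {A, B} → {A, B}.
Read '1': {A, B} → {B}.

{B}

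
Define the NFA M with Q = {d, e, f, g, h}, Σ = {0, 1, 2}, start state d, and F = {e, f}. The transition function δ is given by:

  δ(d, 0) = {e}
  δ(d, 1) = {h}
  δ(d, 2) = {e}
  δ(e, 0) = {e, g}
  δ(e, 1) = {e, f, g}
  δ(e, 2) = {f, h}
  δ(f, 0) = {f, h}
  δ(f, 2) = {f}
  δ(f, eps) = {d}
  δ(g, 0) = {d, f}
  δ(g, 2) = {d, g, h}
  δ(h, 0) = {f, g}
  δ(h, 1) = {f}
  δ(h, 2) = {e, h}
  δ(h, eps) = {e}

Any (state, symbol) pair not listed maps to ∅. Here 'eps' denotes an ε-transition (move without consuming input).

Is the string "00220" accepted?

Yes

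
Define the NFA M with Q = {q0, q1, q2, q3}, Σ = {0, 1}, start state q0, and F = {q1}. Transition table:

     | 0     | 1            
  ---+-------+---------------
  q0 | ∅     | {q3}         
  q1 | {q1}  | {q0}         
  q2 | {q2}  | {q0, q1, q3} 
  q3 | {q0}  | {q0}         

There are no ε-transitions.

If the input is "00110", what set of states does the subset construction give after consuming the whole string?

∅

Start in {q0}.
Read '0': q0→∅; now ∅.
The set is empty and remains empty for the remaining 4 symbols.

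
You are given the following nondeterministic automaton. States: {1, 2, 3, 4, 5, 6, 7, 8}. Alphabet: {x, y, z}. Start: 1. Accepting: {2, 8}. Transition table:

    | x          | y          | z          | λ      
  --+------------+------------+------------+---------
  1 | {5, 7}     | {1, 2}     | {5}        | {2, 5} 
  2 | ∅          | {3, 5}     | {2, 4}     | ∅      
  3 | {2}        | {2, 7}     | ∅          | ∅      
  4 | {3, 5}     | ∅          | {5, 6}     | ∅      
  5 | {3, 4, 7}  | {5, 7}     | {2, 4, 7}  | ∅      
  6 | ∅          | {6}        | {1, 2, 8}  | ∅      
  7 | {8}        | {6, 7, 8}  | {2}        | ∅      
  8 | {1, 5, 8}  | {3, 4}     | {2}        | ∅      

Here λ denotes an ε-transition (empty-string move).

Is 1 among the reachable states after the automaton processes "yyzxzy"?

Start: ε-closure({1}) = {1, 2, 5}.
Read 'y': 1→{1, 2}, 2→{3, 5}, 5→{5, 7}; now {1, 2, 3, 5, 7}.
Read 'y': 1→{1, 2}, 2→{3, 5}, 3→{2, 7}, 5→{5, 7}, 7→{6, 7, 8}; now {1, 2, 3, 5, 6, 7, 8}.
Read 'z': 1→{5}, 2→{2, 4}, 3→∅, 5→{2, 4, 7}, 6→{1, 2, 8}, 7→{2}, 8→{2}; now {1, 2, 4, 5, 7, 8}.
Read 'x': 1→{5, 7}, 2→∅, 4→{3, 5}, 5→{3, 4, 7}, 7→{8}, 8→{1, 5, 8}; union {1, 3, 4, 5, 7, 8}; ε-closure = {1, 2, 3, 4, 5, 7, 8}.
Read 'z': 1→{5}, 2→{2, 4}, 3→∅, 4→{5, 6}, 5→{2, 4, 7}, 7→{2}, 8→{2}; now {2, 4, 5, 6, 7}.
Read 'y': 2→{3, 5}, 4→∅, 5→{5, 7}, 6→{6}, 7→{6, 7, 8}; now {3, 5, 6, 7, 8}.
State 1 is not in {3, 5, 6, 7, 8}.

No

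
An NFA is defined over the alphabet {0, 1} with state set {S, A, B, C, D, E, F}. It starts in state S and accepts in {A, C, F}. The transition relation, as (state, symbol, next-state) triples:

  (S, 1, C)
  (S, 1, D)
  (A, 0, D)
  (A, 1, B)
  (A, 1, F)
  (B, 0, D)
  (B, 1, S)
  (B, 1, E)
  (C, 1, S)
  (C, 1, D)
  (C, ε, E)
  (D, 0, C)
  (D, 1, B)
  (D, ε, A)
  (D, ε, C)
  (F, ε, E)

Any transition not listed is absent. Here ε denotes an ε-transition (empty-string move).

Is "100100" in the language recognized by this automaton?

Yes

Start in {S}.
Read '1': S→{C, D}; union {C, D}; ε-closure = {A, C, D, E}.
Read '0': A→{D}, C→∅, D→{C}, E→∅; union {C, D}; ε-closure = {A, C, D, E}.
Read '0': A→{D}, C→∅, D→{C}, E→∅; union {C, D}; ε-closure = {A, C, D, E}.
Read '1': A→{B, F}, C→{S, D}, D→{B}, E→∅; union {S, B, D, F}; ε-closure = {S, A, B, C, D, E, F}.
Read '0': S→∅, A→{D}, B→{D}, C→∅, D→{C}, E→∅, F→∅; union {C, D}; ε-closure = {A, C, D, E}.
Read '0': A→{D}, C→∅, D→{C}, E→∅; union {C, D}; ε-closure = {A, C, D, E}.
The final set {A, C, D, E} contains the accepting states A, C.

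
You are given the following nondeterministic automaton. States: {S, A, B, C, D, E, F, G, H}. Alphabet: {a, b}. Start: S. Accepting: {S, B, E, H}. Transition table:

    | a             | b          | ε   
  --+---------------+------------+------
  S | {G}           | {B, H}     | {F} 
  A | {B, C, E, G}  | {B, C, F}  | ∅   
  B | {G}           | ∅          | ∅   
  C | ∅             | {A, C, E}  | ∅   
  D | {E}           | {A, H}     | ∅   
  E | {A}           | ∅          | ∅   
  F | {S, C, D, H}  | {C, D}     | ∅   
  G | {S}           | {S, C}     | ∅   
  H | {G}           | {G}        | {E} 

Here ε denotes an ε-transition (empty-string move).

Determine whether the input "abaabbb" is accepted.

Yes

Start: ε-closure({S}) = {S, F}.
Read 'a': S→{G}, F→{S, C, D, H}; union {S, C, D, G, H}; ε-closure = {S, C, D, E, F, G, H}.
Read 'b': S→{B, H}, C→{A, C, E}, D→{A, H}, E→∅, F→{C, D}, G→{S, C}, H→{G}; union {S, A, B, C, D, E, G, H}; ε-closure = {S, A, B, C, D, E, F, G, H}.
Read 'a': S→{G}, A→{B, C, E, G}, B→{G}, C→∅, D→{E}, E→{A}, F→{S, C, D, H}, G→{S}, H→{G}; union {S, A, B, C, D, E, G, H}; ε-closure = {S, A, B, C, D, E, F, G, H}.
Read 'a': S→{G}, A→{B, C, E, G}, B→{G}, C→∅, D→{E}, E→{A}, F→{S, C, D, H}, G→{S}, H→{G}; union {S, A, B, C, D, E, G, H}; ε-closure = {S, A, B, C, D, E, F, G, H}.
Read 'b': S→{B, H}, A→{B, C, F}, B→∅, C→{A, C, E}, D→{A, H}, E→∅, F→{C, D}, G→{S, C}, H→{G}; now {S, A, B, C, D, E, F, G, H}.
Read 'b': S→{B, H}, A→{B, C, F}, B→∅, C→{A, C, E}, D→{A, H}, E→∅, F→{C, D}, G→{S, C}, H→{G}; now {S, A, B, C, D, E, F, G, H}.
Read 'b': S→{B, H}, A→{B, C, F}, B→∅, C→{A, C, E}, D→{A, H}, E→∅, F→{C, D}, G→{S, C}, H→{G}; now {S, A, B, C, D, E, F, G, H}.
The final set {S, A, B, C, D, E, F, G, H} contains the accepting states S, B, E, H.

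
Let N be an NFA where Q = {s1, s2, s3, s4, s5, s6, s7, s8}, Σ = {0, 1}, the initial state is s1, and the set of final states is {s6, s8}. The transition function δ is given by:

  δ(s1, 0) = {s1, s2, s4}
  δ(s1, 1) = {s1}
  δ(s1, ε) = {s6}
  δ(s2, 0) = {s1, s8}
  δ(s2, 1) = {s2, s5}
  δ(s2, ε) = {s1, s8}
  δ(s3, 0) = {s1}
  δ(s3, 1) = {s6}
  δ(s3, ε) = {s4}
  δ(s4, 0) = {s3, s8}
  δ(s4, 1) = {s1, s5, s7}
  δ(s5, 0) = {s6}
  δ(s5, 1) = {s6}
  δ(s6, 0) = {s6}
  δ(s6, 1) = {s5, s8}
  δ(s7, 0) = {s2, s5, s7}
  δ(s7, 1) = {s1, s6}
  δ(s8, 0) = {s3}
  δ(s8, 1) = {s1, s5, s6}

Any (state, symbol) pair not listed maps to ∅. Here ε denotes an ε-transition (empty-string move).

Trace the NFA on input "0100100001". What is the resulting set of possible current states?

Start: ε-closure({s1}) = {s1, s6}.
Read '0': {s1, s6} → {s1, s2, s4, s6, s8}.
Read '1': {s1, s2, s4, s6, s8} → {s1, s2, s5, s6, s7, s8}.
Read '0': {s1, s2, s5, s6, s7, s8} → {s1, s2, s3, s4, s5, s6, s7, s8}.
Read '0': {s1, s2, s3, s4, s5, s6, s7, s8} → {s1, s2, s3, s4, s5, s6, s7, s8}.
Read '1': {s1, s2, s3, s4, s5, s6, s7, s8} → {s1, s2, s5, s6, s7, s8}.
Read '0': {s1, s2, s5, s6, s7, s8} → {s1, s2, s3, s4, s5, s6, s7, s8}.
Read '0': {s1, s2, s3, s4, s5, s6, s7, s8} → {s1, s2, s3, s4, s5, s6, s7, s8}.
Read '0': {s1, s2, s3, s4, s5, s6, s7, s8} → {s1, s2, s3, s4, s5, s6, s7, s8}.
Read '0': {s1, s2, s3, s4, s5, s6, s7, s8} → {s1, s2, s3, s4, s5, s6, s7, s8}.
Read '1': {s1, s2, s3, s4, s5, s6, s7, s8} → {s1, s2, s5, s6, s7, s8}.

{s1, s2, s5, s6, s7, s8}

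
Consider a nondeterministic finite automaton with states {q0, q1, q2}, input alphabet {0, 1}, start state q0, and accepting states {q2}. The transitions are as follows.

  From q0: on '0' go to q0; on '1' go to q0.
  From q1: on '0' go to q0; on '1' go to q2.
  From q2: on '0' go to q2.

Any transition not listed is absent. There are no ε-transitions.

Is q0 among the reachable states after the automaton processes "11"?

Yes

Start in {q0}.
Read '1': q0→{q0}; now {q0}.
Read '1': q0→{q0}; now {q0}.
State q0 is in {q0}.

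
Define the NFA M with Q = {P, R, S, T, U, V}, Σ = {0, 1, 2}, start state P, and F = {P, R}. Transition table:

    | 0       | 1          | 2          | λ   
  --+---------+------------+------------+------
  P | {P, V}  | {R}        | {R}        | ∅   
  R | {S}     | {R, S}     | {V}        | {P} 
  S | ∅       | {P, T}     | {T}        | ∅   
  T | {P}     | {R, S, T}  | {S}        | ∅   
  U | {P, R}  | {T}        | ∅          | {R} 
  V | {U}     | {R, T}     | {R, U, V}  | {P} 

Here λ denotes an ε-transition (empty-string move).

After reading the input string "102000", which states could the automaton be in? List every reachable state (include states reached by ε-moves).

Start in {P}.
Read '1': {P} → {P, R}.
Read '0': {P, R} → {P, S, V}.
Read '2': {P, S, V} → {P, R, T, U, V}.
Read '0': {P, R, T, U, V} → {P, R, S, U, V}.
Read '0': {P, R, S, U, V} → {P, R, S, U, V}.
Read '0': {P, R, S, U, V} → {P, R, S, U, V}.

{P, R, S, U, V}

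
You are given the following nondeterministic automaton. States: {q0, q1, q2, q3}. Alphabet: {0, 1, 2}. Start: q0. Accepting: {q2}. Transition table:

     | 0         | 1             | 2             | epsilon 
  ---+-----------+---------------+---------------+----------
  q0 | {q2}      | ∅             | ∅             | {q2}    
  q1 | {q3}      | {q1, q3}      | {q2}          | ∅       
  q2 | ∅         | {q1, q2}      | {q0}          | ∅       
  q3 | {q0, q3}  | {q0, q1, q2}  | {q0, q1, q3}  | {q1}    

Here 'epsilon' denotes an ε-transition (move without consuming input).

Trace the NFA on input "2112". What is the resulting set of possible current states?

{q0, q1, q2, q3}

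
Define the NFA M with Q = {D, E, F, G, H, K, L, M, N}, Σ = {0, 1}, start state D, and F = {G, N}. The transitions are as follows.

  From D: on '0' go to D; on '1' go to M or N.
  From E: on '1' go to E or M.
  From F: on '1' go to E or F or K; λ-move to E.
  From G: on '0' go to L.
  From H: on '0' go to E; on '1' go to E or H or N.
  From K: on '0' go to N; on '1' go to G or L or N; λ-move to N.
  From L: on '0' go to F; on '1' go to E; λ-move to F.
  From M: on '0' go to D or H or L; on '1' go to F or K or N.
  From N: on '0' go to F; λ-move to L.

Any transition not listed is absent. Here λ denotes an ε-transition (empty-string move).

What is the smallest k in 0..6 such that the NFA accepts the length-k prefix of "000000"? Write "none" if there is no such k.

none

Start in {D}.
Read '0': D→{D}; now {D}.
Read '0': D→{D}; now {D}.
Read '0': D→{D}; now {D}.
Read '0': D→{D}; now {D}.
Read '0': D→{D}; now {D}.
Read '0': D→{D}; now {D}.
No reachable set along the way intersects F.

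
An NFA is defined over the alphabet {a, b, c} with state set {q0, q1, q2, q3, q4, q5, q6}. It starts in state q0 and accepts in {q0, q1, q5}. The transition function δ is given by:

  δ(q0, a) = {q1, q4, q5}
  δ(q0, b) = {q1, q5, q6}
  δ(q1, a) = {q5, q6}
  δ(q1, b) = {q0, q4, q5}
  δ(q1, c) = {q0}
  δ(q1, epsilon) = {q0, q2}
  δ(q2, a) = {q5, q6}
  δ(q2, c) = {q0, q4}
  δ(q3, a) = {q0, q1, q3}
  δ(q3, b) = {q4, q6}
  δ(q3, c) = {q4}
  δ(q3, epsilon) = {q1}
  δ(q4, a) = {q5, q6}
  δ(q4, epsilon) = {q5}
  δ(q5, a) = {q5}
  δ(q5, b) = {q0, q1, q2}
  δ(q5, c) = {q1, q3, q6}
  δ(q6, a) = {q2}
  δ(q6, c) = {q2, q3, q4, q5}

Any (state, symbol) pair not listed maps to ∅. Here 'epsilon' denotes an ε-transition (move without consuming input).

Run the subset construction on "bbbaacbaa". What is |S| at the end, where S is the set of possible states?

Start in {q0}.
Read 'b': q0→{q1, q5, q6}; union {q1, q5, q6}; ε-closure = {q0, q1, q2, q5, q6}.
Read 'b': q0→{q1, q5, q6}, q1→{q0, q4, q5}, q2→∅, q5→{q0, q1, q2}, q6→∅; now {q0, q1, q2, q4, q5, q6}.
Read 'b': q0→{q1, q5, q6}, q1→{q0, q4, q5}, q2→∅, q4→∅, q5→{q0, q1, q2}, q6→∅; now {q0, q1, q2, q4, q5, q6}.
Read 'a': q0→{q1, q4, q5}, q1→{q5, q6}, q2→{q5, q6}, q4→{q5, q6}, q5→{q5}, q6→{q2}; union {q1, q2, q4, q5, q6}; ε-closure = {q0, q1, q2, q4, q5, q6}.
Read 'a': q0→{q1, q4, q5}, q1→{q5, q6}, q2→{q5, q6}, q4→{q5, q6}, q5→{q5}, q6→{q2}; union {q1, q2, q4, q5, q6}; ε-closure = {q0, q1, q2, q4, q5, q6}.
Read 'c': q0→∅, q1→{q0}, q2→{q0, q4}, q4→∅, q5→{q1, q3, q6}, q6→{q2, q3, q4, q5}; now {q0, q1, q2, q3, q4, q5, q6}.
Read 'b': q0→{q1, q5, q6}, q1→{q0, q4, q5}, q2→∅, q3→{q4, q6}, q4→∅, q5→{q0, q1, q2}, q6→∅; now {q0, q1, q2, q4, q5, q6}.
Read 'a': q0→{q1, q4, q5}, q1→{q5, q6}, q2→{q5, q6}, q4→{q5, q6}, q5→{q5}, q6→{q2}; union {q1, q2, q4, q5, q6}; ε-closure = {q0, q1, q2, q4, q5, q6}.
Read 'a': q0→{q1, q4, q5}, q1→{q5, q6}, q2→{q5, q6}, q4→{q5, q6}, q5→{q5}, q6→{q2}; union {q1, q2, q4, q5, q6}; ε-closure = {q0, q1, q2, q4, q5, q6}.
That set has 6 states.

6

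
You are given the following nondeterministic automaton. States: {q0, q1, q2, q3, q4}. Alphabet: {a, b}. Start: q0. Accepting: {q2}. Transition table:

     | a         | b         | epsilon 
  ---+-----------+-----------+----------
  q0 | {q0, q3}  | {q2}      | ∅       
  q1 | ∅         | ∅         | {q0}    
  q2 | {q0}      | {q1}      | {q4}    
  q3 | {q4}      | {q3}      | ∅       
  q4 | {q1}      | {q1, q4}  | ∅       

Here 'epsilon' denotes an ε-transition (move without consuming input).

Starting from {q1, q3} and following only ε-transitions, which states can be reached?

{q0, q1, q3}

Begin with {q1, q3}.
ε-move q1 → q0; add q0.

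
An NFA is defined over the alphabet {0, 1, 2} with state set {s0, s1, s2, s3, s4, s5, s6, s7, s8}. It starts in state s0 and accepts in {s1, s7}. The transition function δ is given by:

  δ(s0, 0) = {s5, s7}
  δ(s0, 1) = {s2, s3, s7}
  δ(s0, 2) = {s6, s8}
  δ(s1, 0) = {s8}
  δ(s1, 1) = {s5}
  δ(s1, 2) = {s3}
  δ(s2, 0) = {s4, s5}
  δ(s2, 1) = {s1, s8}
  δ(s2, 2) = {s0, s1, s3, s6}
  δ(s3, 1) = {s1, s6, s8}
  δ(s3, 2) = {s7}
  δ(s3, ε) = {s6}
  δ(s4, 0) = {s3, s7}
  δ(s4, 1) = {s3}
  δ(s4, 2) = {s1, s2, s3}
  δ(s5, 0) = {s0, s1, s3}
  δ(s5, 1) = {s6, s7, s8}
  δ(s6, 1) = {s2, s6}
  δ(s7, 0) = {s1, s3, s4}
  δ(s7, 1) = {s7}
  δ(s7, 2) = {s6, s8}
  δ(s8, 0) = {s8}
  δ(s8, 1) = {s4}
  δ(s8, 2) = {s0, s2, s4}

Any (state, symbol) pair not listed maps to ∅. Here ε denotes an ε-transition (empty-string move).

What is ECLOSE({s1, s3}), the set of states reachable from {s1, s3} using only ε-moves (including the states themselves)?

{s1, s3, s6}

Begin with {s1, s3}.
ε-move s3 → s6; add s6.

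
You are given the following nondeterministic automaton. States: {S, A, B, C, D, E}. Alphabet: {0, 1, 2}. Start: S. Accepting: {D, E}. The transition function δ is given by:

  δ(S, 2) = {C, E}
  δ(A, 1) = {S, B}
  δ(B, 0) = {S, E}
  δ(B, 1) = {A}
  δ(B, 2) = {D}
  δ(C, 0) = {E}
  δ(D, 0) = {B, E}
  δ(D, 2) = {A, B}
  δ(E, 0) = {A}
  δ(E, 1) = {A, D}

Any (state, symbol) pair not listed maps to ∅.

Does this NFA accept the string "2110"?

Start in {S}.
Read '2': {S} → {C, E}.
Read '1': {C, E} → {A, D}.
Read '1': {A, D} → {S, B}.
Read '0': {S, B} → {S, E}.
The final set {S, E} contains the accepting state E.

Yes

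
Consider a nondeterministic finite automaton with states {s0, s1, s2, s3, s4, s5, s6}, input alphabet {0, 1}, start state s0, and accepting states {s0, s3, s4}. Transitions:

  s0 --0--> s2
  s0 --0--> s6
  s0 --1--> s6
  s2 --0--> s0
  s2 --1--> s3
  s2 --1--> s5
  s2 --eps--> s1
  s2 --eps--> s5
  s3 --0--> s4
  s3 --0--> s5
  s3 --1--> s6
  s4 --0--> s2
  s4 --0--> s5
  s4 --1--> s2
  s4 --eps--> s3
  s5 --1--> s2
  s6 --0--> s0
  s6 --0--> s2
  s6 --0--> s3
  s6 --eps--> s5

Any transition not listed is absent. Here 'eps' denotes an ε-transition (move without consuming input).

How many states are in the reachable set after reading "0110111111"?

Start in {s0}.
Read '0': s0→{s2, s6}; union {s2, s6}; ε-closure = {s1, s2, s5, s6}.
Read '1': s1→∅, s2→{s3, s5}, s5→{s2}, s6→∅; union {s2, s3, s5}; ε-closure = {s1, s2, s3, s5}.
Read '1': s1→∅, s2→{s3, s5}, s3→{s6}, s5→{s2}; union {s2, s3, s5, s6}; ε-closure = {s1, s2, s3, s5, s6}.
Read '0': s1→∅, s2→{s0}, s3→{s4, s5}, s5→∅, s6→{s0, s2, s3}; union {s0, s2, s3, s4, s5}; ε-closure = {s0, s1, s2, s3, s4, s5}.
Read '1': s0→{s6}, s1→∅, s2→{s3, s5}, s3→{s6}, s4→{s2}, s5→{s2}; union {s2, s3, s5, s6}; ε-closure = {s1, s2, s3, s5, s6}.
Read '1': s1→∅, s2→{s3, s5}, s3→{s6}, s5→{s2}, s6→∅; union {s2, s3, s5, s6}; ε-closure = {s1, s2, s3, s5, s6}.
Read '1': s1→∅, s2→{s3, s5}, s3→{s6}, s5→{s2}, s6→∅; union {s2, s3, s5, s6}; ε-closure = {s1, s2, s3, s5, s6}.
Read '1': s1→∅, s2→{s3, s5}, s3→{s6}, s5→{s2}, s6→∅; union {s2, s3, s5, s6}; ε-closure = {s1, s2, s3, s5, s6}.
Read '1': s1→∅, s2→{s3, s5}, s3→{s6}, s5→{s2}, s6→∅; union {s2, s3, s5, s6}; ε-closure = {s1, s2, s3, s5, s6}.
Read '1': s1→∅, s2→{s3, s5}, s3→{s6}, s5→{s2}, s6→∅; union {s2, s3, s5, s6}; ε-closure = {s1, s2, s3, s5, s6}.
That set has 5 states.

5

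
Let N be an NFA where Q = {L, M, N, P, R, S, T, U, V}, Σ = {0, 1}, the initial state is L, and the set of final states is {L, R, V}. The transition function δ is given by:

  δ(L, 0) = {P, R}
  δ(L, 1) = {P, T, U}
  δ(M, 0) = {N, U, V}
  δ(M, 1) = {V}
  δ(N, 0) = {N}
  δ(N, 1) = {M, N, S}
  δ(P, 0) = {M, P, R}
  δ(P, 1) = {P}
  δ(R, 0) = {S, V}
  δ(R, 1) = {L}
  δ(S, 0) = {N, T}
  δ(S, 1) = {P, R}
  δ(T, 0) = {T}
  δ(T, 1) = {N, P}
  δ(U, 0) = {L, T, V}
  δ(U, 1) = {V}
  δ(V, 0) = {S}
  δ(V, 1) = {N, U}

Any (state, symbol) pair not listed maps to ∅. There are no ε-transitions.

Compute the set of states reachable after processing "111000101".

Start in {L}.
Read '1': L→{P, T, U}; now {P, T, U}.
Read '1': P→{P}, T→{N, P}, U→{V}; now {N, P, V}.
Read '1': N→{M, N, S}, P→{P}, V→{N, U}; now {M, N, P, S, U}.
Read '0': M→{N, U, V}, N→{N}, P→{M, P, R}, S→{N, T}, U→{L, T, V}; now {L, M, N, P, R, T, U, V}.
Read '0': L→{P, R}, M→{N, U, V}, N→{N}, P→{M, P, R}, R→{S, V}, T→{T}, U→{L, T, V}, V→{S}; now {L, M, N, P, R, S, T, U, V}.
Read '0': L→{P, R}, M→{N, U, V}, N→{N}, P→{M, P, R}, R→{S, V}, S→{N, T}, T→{T}, U→{L, T, V}, V→{S}; now {L, M, N, P, R, S, T, U, V}.
Read '1': L→{P, T, U}, M→{V}, N→{M, N, S}, P→{P}, R→{L}, S→{P, R}, T→{N, P}, U→{V}, V→{N, U}; now {L, M, N, P, R, S, T, U, V}.
Read '0': L→{P, R}, M→{N, U, V}, N→{N}, P→{M, P, R}, R→{S, V}, S→{N, T}, T→{T}, U→{L, T, V}, V→{S}; now {L, M, N, P, R, S, T, U, V}.
Read '1': L→{P, T, U}, M→{V}, N→{M, N, S}, P→{P}, R→{L}, S→{P, R}, T→{N, P}, U→{V}, V→{N, U}; now {L, M, N, P, R, S, T, U, V}.

{L, M, N, P, R, S, T, U, V}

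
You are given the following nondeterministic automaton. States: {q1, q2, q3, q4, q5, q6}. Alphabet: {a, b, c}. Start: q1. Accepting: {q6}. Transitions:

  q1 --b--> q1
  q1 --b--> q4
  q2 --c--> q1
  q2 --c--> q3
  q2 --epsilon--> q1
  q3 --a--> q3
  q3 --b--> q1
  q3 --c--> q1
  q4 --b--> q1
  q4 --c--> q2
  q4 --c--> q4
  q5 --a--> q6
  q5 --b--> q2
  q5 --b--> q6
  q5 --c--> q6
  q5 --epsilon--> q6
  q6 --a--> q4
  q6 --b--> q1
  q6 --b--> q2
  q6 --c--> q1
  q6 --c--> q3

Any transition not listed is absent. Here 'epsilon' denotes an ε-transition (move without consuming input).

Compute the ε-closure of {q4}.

Begin with {q4}.
No ε-moves leave this set, so the closure equals the set itself.

{q4}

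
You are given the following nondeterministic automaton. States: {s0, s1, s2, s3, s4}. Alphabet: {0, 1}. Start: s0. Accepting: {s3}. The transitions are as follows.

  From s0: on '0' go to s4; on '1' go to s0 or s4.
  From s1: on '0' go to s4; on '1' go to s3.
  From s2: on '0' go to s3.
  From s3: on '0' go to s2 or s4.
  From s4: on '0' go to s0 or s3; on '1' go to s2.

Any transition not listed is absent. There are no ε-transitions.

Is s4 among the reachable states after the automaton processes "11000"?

Start in {s0}.
Read '1': s0→{s0, s4}; now {s0, s4}.
Read '1': s0→{s0, s4}, s4→{s2}; now {s0, s2, s4}.
Read '0': s0→{s4}, s2→{s3}, s4→{s0, s3}; now {s0, s3, s4}.
Read '0': s0→{s4}, s3→{s2, s4}, s4→{s0, s3}; now {s0, s2, s3, s4}.
Read '0': s0→{s4}, s2→{s3}, s3→{s2, s4}, s4→{s0, s3}; now {s0, s2, s3, s4}.
State s4 is in {s0, s2, s3, s4}.

Yes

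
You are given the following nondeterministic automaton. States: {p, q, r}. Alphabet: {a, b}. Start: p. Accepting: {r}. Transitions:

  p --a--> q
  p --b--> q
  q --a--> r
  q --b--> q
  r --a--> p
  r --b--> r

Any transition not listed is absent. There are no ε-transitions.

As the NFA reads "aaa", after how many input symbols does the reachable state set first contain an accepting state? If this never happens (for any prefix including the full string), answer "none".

2

Start in {p}.
Read 'a': {p} → {q}.
Read 'a': {q} → {r}.
None of the earlier sets intersect F, but {r} does.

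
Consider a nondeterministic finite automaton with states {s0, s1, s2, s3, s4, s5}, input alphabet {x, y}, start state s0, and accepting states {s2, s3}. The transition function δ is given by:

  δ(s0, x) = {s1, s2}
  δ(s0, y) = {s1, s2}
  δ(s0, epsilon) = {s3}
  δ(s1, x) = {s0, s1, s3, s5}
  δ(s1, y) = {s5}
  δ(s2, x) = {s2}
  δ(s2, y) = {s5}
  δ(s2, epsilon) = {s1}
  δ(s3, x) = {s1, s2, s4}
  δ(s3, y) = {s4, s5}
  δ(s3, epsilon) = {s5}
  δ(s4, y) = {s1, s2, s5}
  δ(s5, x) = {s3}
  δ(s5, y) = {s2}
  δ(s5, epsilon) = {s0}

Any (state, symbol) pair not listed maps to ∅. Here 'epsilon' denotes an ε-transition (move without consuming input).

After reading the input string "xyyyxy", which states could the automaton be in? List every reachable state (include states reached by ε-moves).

{s0, s1, s2, s3, s4, s5}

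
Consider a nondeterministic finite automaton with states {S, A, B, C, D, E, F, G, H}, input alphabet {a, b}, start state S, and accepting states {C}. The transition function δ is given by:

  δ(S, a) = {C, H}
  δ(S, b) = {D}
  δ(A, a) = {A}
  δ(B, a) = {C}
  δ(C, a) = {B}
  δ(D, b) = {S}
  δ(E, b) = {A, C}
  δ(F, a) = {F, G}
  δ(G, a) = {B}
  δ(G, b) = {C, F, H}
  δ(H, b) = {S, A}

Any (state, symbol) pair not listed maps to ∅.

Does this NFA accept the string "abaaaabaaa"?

Start in {S}.
Read 'a': S→{C, H}; now {C, H}.
Read 'b': C→∅, H→{S, A}; now {S, A}.
Read 'a': S→{C, H}, A→{A}; now {A, C, H}.
Read 'a': A→{A}, C→{B}, H→∅; now {A, B}.
Read 'a': A→{A}, B→{C}; now {A, C}.
Read 'a': A→{A}, C→{B}; now {A, B}.
Read 'b': A→∅, B→∅; now ∅.
The set is empty and remains empty for the remaining 3 symbols.
The final set ∅ contains no accepting state.

No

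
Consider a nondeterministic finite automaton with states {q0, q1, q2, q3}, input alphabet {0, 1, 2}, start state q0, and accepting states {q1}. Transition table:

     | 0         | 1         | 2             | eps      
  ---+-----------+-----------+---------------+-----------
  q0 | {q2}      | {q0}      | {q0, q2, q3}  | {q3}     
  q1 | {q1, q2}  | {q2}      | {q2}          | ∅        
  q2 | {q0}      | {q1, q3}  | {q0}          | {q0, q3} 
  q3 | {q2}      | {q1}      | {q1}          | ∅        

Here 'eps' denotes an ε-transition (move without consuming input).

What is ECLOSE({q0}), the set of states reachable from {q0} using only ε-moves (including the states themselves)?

{q0, q3}

Begin with {q0}.
ε-move q0 → q3; add q3.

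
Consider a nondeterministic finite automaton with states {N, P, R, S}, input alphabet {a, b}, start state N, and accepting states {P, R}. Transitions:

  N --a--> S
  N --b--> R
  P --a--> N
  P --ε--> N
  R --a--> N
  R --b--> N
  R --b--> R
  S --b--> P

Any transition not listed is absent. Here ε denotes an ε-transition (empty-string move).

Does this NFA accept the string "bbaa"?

No

Start in {N}.
Read 'b': N→{R}; now {R}.
Read 'b': R→{N, R}; now {N, R}.
Read 'a': N→{S}, R→{N}; now {N, S}.
Read 'a': N→{S}, S→∅; now {S}.
The final set {S} contains no accepting state.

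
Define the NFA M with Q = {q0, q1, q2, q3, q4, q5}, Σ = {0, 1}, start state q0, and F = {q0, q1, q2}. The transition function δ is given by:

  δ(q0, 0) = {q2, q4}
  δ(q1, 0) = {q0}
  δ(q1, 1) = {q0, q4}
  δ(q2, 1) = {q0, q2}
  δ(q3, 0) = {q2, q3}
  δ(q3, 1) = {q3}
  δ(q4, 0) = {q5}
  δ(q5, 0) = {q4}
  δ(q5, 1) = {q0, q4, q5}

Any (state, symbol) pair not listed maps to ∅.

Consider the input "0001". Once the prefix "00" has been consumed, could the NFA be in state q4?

No

Start in {q0}.
Read '0': {q0} → {q2, q4}.
Read '0': {q2, q4} → {q5}.
State q4 is not in {q5}.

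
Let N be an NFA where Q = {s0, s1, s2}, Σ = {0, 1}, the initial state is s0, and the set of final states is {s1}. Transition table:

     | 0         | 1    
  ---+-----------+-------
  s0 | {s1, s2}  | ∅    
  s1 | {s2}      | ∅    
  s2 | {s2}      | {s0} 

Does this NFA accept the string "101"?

Start in {s0}.
Read '1': s0→∅; now ∅.
The set is empty and remains empty for the remaining 2 symbols.
The final set ∅ contains no accepting state.

No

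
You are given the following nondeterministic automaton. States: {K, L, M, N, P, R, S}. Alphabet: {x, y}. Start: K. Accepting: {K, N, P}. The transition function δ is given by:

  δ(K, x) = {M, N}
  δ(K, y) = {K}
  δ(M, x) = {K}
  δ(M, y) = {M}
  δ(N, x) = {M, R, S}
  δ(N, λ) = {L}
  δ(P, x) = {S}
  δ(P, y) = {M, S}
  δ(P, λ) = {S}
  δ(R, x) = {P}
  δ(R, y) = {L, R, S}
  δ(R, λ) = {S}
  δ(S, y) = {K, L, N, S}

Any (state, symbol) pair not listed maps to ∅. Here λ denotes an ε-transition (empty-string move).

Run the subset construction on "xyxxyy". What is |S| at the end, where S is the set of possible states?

Start in {K}.
Read 'x': {K} → {L, M, N}.
Read 'y': {L, M, N} → {M}.
Read 'x': {M} → {K}.
Read 'x': {K} → {L, M, N}.
Read 'y': {L, M, N} → {M}.
Read 'y': {M} → {M}.
That set has 1 state.

1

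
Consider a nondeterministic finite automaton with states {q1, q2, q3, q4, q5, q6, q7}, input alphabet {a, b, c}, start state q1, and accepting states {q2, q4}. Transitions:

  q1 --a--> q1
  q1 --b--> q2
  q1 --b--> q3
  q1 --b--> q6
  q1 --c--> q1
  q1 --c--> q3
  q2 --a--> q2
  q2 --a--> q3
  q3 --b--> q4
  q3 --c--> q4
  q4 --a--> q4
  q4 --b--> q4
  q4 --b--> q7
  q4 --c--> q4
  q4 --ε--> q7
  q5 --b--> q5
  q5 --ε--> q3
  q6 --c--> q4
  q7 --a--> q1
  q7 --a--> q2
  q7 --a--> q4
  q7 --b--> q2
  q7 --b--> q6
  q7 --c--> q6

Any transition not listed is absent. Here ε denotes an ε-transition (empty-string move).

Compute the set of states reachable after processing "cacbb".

Start in {q1}.
Read 'c': q1→{q1, q3}; now {q1, q3}.
Read 'a': q1→{q1}, q3→∅; now {q1}.
Read 'c': q1→{q1, q3}; now {q1, q3}.
Read 'b': q1→{q2, q3, q6}, q3→{q4}; union {q2, q3, q4, q6}; ε-closure = {q2, q3, q4, q6, q7}.
Read 'b': q2→∅, q3→{q4}, q4→{q4, q7}, q6→∅, q7→{q2, q6}; now {q2, q4, q6, q7}.

{q2, q4, q6, q7}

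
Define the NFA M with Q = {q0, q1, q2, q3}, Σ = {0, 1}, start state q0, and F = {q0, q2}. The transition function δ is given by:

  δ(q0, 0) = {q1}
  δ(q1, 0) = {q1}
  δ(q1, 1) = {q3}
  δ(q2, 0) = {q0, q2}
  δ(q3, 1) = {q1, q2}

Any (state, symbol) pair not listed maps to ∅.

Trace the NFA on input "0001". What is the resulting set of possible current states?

{q3}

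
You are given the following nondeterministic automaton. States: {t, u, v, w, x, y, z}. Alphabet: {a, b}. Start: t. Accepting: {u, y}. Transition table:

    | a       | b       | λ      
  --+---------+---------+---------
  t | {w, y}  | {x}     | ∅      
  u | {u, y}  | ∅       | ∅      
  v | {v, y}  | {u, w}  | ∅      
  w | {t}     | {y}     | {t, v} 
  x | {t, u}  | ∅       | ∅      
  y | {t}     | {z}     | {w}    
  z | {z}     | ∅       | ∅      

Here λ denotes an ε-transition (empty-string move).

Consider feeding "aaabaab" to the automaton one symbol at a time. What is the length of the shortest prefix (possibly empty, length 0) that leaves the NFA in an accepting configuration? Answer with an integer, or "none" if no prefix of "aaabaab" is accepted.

Start in {t}.
Read 'a': {t} → {t, v, w, y}.
None of the earlier sets intersect F, but {t, v, w, y} does.

1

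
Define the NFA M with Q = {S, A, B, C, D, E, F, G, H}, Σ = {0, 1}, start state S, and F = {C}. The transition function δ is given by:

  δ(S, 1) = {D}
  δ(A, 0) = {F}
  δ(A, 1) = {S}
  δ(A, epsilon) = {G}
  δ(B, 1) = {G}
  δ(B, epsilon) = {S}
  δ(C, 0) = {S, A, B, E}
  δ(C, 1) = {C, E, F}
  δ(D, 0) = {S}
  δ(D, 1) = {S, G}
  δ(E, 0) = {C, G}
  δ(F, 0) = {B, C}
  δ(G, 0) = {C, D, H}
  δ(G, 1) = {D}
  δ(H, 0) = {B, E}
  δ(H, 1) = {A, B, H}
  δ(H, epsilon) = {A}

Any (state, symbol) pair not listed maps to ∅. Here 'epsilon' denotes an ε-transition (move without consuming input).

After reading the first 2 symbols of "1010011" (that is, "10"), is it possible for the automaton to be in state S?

Yes

Start in {S}.
Read '1': S→{D}; now {D}.
Read '0': D→{S}; now {S}.
State S is in {S}.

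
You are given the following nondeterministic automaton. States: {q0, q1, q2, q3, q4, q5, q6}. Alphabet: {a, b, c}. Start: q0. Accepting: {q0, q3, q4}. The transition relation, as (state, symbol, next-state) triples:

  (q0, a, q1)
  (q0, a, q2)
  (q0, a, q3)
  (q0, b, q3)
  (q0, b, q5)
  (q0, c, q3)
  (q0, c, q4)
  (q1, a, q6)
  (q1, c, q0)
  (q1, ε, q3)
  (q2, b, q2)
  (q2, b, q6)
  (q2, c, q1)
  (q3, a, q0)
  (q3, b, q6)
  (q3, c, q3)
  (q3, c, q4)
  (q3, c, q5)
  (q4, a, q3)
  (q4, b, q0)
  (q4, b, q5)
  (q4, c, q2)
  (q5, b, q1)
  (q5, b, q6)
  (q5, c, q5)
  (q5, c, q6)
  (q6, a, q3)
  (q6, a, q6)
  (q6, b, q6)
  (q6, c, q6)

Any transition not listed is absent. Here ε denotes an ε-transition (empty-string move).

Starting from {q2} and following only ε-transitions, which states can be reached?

{q2}

Begin with {q2}.
No ε-moves leave this set, so the closure equals the set itself.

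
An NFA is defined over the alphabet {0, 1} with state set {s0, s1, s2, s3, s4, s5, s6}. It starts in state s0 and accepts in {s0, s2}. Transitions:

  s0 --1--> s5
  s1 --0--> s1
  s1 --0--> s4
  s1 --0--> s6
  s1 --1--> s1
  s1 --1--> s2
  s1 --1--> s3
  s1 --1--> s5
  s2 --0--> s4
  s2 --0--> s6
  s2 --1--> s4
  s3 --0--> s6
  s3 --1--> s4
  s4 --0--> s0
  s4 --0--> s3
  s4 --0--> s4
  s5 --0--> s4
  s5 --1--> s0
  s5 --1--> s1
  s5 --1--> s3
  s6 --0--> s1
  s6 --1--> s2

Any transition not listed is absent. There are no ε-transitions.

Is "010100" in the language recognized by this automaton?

No

Start in {s0}.
Read '0': s0→∅; now ∅.
The set is empty and remains empty for the remaining 5 symbols.
The final set ∅ contains no accepting state.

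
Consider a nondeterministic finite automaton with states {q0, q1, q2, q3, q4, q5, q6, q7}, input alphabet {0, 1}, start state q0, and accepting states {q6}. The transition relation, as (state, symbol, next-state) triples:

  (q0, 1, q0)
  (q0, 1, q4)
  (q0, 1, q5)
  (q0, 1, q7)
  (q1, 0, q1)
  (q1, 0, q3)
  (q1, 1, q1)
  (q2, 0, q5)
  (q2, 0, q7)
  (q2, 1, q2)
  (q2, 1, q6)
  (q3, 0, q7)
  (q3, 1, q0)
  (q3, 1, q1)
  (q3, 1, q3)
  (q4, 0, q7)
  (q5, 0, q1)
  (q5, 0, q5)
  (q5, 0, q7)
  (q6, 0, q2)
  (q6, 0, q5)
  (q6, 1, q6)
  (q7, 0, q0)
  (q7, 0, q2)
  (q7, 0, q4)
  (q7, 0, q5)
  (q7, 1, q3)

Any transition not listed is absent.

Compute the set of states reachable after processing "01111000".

∅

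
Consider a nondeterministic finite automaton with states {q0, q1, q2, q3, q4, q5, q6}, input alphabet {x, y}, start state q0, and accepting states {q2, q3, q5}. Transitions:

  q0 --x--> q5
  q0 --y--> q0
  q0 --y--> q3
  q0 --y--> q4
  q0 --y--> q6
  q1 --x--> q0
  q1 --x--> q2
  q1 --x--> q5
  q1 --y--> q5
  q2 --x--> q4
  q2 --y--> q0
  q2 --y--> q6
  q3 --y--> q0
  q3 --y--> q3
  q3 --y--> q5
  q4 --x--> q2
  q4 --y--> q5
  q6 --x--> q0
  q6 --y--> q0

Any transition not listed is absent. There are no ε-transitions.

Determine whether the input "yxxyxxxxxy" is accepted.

No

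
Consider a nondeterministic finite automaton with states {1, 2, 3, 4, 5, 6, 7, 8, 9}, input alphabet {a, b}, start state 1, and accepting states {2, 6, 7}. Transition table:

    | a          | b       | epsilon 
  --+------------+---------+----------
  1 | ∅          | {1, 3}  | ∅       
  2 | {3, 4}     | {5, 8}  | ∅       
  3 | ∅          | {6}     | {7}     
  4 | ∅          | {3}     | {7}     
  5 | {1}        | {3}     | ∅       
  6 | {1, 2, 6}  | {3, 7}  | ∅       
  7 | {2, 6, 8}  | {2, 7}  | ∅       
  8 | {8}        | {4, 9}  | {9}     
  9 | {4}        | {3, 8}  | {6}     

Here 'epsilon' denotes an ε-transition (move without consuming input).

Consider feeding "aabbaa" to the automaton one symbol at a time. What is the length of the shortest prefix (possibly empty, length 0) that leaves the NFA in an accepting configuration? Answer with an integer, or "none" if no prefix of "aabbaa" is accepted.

Start in {1}.
Read 'a': {1} → ∅.
The set is empty and remains empty for the remaining 5 symbols.
No reachable set along the way intersects F.

none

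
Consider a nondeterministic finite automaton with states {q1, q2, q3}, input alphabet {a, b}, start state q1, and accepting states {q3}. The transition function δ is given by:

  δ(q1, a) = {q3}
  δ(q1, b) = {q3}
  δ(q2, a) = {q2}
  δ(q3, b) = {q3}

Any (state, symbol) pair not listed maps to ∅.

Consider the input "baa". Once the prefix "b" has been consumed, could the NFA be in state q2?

No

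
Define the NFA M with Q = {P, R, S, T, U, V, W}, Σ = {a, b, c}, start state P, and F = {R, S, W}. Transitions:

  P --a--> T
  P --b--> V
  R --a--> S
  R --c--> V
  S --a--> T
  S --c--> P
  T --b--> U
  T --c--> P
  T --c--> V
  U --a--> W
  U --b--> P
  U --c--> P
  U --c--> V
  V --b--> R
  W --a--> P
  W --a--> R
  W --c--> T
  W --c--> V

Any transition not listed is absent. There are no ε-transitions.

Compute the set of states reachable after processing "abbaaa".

Start in {P}.
Read 'a': P→{T}; now {T}.
Read 'b': T→{U}; now {U}.
Read 'b': U→{P}; now {P}.
Read 'a': P→{T}; now {T}.
Read 'a': T→∅; now ∅.
The set is empty and remains empty for the remaining 1 symbol.

∅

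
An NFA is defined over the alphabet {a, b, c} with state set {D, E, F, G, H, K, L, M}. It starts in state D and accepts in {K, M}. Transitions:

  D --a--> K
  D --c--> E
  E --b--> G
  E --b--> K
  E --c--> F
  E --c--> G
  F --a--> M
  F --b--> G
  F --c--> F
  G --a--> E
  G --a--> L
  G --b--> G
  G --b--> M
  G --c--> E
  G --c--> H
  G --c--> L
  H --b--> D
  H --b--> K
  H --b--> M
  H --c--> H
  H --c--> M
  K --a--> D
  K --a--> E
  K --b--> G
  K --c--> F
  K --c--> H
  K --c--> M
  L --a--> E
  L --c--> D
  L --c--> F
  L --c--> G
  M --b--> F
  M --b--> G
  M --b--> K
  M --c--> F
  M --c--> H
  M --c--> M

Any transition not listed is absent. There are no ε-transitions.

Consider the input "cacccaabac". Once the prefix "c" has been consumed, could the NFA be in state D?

Start in {D}.
Read 'c': {D} → {E}.
State D is not in {E}.

No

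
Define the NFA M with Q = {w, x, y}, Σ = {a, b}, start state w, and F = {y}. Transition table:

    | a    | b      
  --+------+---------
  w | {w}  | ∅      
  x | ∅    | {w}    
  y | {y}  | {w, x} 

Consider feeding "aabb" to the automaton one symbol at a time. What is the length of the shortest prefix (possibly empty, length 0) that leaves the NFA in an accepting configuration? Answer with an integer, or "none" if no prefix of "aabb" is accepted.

none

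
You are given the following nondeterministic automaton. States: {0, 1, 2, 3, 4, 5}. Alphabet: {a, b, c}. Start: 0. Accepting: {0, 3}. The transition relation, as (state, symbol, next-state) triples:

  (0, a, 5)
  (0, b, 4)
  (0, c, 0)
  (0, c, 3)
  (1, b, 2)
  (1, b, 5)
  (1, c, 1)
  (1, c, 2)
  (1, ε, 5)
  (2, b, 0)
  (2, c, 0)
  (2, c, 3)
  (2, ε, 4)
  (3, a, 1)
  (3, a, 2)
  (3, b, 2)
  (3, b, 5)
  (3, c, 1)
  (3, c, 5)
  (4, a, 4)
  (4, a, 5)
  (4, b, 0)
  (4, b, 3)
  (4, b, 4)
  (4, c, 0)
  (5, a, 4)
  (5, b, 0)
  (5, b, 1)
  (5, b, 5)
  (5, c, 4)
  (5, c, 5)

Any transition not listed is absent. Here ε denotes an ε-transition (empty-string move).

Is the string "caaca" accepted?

No

Start in {0}.
Read 'c': 0→{0, 3}; now {0, 3}.
Read 'a': 0→{5}, 3→{1, 2}; union {1, 2, 5}; ε-closure = {1, 2, 4, 5}.
Read 'a': 1→∅, 2→∅, 4→{4, 5}, 5→{4}; now {4, 5}.
Read 'c': 4→{0}, 5→{4, 5}; now {0, 4, 5}.
Read 'a': 0→{5}, 4→{4, 5}, 5→{4}; now {4, 5}.
The final set {4, 5} contains no accepting state.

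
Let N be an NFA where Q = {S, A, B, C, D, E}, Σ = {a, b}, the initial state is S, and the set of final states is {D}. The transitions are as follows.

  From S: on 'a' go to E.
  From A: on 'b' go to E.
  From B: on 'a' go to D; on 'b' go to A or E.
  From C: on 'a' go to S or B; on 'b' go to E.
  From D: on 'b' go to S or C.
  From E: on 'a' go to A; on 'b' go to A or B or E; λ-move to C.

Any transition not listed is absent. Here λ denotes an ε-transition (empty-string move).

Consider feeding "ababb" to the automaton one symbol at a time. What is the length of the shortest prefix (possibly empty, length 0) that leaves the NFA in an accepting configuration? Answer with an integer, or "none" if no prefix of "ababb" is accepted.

Start in {S}.
Read 'a': S→{E}; union {E}; ε-closure = {C, E}.
Read 'b': C→{E}, E→{A, B, E}; union {A, B, E}; ε-closure = {A, B, C, E}.
Read 'a': A→∅, B→{D}, C→{S, B}, E→{A}; now {S, A, B, D}.
None of the earlier sets intersect F, but {S, A, B, D} does.

3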